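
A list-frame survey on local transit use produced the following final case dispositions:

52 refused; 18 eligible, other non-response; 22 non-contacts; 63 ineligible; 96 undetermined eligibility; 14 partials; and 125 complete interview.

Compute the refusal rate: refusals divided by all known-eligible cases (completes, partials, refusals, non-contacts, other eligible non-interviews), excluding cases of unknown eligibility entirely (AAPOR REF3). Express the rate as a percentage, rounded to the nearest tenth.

22.5%

Numerator = 52
Denominator = 125 + 14 + 52 + 22 + 18 = 231
REF3 = 52 / 231 = 0.2251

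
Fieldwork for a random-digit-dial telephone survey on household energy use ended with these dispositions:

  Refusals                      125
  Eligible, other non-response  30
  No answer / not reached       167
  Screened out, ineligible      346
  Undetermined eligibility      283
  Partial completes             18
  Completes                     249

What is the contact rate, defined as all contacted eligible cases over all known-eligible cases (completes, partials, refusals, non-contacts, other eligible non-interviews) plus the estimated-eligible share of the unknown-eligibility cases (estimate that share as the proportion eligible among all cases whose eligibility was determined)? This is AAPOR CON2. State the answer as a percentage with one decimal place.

55.0%

Top = 249 + 18 + 125 + 30 = 422
Determined eligible = 249 + 18 + 125 + 167 + 30 = 589
e = 589 / (589 + 346) = 589 / 935 = 0.6299
Eligible share of unknowns = 0.6299 × 283 = 178.26
Base = 589 + 178.26 = 767.26
CON2 = 422 / 767.26 = 0.5500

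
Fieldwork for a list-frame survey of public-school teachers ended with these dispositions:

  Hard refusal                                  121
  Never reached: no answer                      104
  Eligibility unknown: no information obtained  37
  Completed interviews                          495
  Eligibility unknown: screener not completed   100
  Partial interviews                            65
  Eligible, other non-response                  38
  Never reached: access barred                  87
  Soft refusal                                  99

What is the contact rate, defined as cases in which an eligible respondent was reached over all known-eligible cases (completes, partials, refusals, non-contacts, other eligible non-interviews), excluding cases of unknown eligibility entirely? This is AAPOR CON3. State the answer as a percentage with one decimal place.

Refusals = 121 + 99 = 220
Non-contacts = 104 + 87 = 191
Unknown eligibility = 100 + 37 = 137
Numerator: 495 + 65 + 220 + 38 = 818
Base: 495 + 65 + 220 + 191 + 38 = 1009
CON3 = 818 / 1009 = 0.8107

81.1%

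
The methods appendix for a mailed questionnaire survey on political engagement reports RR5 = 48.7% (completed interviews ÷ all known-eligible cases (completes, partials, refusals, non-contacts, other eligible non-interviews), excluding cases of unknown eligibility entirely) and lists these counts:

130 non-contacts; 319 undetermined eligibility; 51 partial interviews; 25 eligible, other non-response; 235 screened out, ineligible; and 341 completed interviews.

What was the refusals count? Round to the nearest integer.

153

RR5 = 341 / D = 0.487
D = 341 / 0.487 = 700.2
Rest of base = 547
refusals = 700.2 − 547 ≈ 153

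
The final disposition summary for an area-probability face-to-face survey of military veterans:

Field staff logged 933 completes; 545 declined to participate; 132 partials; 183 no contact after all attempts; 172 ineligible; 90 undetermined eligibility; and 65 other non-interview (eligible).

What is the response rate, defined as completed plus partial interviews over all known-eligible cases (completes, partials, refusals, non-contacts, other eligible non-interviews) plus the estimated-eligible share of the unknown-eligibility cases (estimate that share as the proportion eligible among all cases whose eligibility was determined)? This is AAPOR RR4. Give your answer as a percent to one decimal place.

Top = 933 + 132 = 1065
Determined eligible = 933 + 132 + 545 + 183 + 65 = 1858
e = 1858 / (1858 + 172) = 1858 / 2030 = 0.9153
e × U = 0.9153 × 90 = 82.38
Denominator = 1858 + 82.38 = 1940.38
RR4 = 1065 / 1940.38 = 0.5489

54.9%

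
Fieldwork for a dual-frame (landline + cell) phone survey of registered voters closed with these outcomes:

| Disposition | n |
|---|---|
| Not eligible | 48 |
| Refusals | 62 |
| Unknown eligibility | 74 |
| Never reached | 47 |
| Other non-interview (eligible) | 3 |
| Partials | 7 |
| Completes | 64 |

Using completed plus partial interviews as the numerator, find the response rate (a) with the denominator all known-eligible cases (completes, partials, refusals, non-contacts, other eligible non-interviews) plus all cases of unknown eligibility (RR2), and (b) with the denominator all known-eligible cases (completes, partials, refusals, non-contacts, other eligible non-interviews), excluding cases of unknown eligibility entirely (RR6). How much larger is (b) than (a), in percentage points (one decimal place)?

Num: 64 + 7 = 71
Denom: 64 + 7 + 62 + 47 + 3 + 74 = 257
RR2 = 71 / 257 = 0.2763
Denom: 64 + 7 + 62 + 47 + 3 = 183
RR6 = 71 / 183 = 0.3880
Difference = 38.80 − 27.63 = 11.17 percentage points

11.2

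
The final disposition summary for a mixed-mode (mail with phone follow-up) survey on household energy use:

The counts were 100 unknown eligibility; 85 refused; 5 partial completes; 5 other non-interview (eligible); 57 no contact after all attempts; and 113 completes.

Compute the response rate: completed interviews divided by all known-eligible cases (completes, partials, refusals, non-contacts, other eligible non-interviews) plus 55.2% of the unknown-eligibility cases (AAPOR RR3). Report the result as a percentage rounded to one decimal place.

Num: 113
Eligible (known): 113 + 5 + 85 + 57 + 5 = 265
e × U: 0.5520 × 100 = 55.20
Denominator: 265 + 55.20 = 320.20
RR3 = 113 / 320.20 = 0.3529

35.3%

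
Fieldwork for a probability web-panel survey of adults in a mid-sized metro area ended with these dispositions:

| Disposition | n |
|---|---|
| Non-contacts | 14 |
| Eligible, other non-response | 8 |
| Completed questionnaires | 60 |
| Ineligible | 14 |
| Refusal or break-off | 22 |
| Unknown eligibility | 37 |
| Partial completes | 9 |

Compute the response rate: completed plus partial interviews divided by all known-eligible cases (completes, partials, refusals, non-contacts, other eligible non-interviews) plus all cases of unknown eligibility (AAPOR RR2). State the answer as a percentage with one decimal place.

46.0%

Top = 60 + 9 = 69
Base = 60 + 9 + 22 + 14 + 8 + 37 = 150
RR2 = 69 / 150 = 0.4600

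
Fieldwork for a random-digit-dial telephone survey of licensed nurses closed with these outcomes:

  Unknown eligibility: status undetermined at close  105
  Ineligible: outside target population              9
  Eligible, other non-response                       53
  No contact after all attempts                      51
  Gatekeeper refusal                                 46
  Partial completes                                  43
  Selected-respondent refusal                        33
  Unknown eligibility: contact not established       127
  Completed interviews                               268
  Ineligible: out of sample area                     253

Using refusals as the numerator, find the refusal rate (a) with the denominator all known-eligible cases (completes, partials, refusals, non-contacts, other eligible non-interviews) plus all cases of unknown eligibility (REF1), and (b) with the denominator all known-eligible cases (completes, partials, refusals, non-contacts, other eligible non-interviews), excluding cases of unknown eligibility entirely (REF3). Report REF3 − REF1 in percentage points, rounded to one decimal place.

5.1

Refusals = 46 + 33 = 79
Undetermined eligibility = 127 + 105 = 232
Not eligible = 9 + 253 = 262
Numerator → 79
Denom → 268 + 43 + 79 + 51 + 53 + 232 = 726
REF1 = 79 / 726 = 0.1088
Denom → 268 + 43 + 79 + 51 + 53 = 494
REF3 = 79 / 494 = 0.1599
Difference = 15.99 − 10.88 = 5.11 percentage points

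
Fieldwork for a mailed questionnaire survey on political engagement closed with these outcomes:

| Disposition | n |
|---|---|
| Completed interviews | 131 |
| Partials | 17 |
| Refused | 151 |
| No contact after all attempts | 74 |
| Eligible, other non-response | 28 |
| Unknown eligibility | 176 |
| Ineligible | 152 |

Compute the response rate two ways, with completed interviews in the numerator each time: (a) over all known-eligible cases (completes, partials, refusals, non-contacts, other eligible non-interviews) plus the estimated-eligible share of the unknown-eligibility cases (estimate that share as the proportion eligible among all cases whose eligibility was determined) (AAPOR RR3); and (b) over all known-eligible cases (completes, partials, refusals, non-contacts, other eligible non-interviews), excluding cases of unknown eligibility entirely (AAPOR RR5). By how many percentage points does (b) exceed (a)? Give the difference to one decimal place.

7.9

Num → 131
Known eligible → 131 + 17 + 151 + 74 + 28 = 401
e = 401 / (401 + 152) = 401 / 553 = 0.7251
Eligible share of unknowns → 0.7251 × 176 = 127.62
Denom → 401 + 127.62 = 528.62
RR3 = 131 / 528.62 = 0.2478
Denom → 131 + 17 + 151 + 74 + 28 = 401
RR5 = 131 / 401 = 0.3267
Difference = 32.67 − 24.78 = 7.89 percentage points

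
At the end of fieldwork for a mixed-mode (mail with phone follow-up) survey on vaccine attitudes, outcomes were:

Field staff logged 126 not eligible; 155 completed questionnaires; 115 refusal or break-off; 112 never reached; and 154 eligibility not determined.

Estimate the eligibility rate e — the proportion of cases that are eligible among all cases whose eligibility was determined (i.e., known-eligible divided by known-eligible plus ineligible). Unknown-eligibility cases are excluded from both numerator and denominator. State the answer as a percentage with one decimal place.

Determined eligible: 155 + 115 + 112 = 382
e = 382 / (382 + 126) = 382 / 508 = 0.7520

75.2%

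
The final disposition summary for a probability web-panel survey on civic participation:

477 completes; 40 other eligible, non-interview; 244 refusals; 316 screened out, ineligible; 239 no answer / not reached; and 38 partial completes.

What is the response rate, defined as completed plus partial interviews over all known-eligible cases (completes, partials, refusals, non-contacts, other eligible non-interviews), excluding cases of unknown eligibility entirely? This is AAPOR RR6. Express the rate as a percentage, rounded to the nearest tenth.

Num → 477 + 38 = 515
Base → 477 + 38 + 244 + 239 + 40 = 1038
RR6 = 515 / 1038 = 0.4961

49.6%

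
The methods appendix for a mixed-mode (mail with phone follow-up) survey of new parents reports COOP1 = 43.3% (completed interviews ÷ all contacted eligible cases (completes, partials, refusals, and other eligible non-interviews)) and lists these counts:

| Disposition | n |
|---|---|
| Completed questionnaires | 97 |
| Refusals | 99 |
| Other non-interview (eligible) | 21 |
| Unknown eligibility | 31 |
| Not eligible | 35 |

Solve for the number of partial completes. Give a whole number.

COOP1 = 97 / D = 0.433
D = 97 / 0.433 = 224.0
Remaining denominator categories sum to 217
partial completes = 224.0 − 217 ≈ 7

7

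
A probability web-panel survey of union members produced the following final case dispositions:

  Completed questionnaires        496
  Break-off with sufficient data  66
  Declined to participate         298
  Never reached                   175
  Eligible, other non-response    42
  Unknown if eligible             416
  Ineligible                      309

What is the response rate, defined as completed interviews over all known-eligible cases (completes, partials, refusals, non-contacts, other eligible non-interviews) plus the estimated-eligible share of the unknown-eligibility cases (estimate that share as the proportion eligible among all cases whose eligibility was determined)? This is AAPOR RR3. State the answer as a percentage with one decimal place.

Top → 496
Known eligible → 496 + 66 + 298 + 175 + 42 = 1077
e = 1077 / (1077 + 309) = 1077 / 1386 = 0.7771
Estimated eligible among unknowns → 0.7771 × 416 = 323.27
Denominator → 1077 + 323.27 = 1400.27
RR3 = 496 / 1400.27 = 0.3542

35.4%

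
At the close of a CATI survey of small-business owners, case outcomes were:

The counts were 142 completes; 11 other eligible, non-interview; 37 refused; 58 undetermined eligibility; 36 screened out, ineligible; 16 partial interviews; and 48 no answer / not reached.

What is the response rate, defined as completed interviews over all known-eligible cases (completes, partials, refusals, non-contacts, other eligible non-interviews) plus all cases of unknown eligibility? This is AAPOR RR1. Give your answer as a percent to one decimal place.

Numerator: 142
Denom: 142 + 16 + 37 + 48 + 11 + 58 = 312
RR1 = 142 / 312 = 0.4551

45.5%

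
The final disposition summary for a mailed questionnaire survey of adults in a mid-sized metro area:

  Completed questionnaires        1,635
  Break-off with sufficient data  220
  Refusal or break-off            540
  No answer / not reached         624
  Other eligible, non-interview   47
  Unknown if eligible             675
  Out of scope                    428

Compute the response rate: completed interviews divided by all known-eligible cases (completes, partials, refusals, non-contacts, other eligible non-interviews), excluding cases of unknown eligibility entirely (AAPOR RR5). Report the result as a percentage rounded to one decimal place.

53.3%

Num → 1635
Denom → 1635 + 220 + 540 + 624 + 47 = 3066
RR5 = 1635 / 3066 = 0.5333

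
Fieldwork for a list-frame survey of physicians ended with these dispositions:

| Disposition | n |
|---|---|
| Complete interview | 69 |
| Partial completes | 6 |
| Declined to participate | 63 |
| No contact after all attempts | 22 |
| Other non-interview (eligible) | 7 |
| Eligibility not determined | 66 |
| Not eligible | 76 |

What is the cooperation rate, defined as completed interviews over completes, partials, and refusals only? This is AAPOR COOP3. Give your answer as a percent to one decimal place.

50.0%

Num = 69
Base = 69 + 6 + 63 = 138
COOP3 = 69 / 138 = 0.5000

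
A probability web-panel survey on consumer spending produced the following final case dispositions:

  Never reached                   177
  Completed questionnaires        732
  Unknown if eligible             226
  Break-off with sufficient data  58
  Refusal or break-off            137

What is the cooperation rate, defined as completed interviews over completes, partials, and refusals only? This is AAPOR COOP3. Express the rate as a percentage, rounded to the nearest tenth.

Numerator: 732
Denom: 732 + 58 + 137 = 927
COOP3 = 732 / 927 = 0.7896

79.0%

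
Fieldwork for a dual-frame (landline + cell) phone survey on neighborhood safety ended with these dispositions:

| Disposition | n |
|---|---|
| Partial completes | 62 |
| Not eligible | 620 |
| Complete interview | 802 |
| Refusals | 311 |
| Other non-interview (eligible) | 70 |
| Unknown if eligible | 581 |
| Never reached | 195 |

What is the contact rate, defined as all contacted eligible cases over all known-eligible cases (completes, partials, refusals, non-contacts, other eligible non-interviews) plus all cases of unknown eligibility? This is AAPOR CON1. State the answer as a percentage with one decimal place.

61.6%

Numerator: 802 + 62 + 311 + 70 = 1245
Denom: 802 + 62 + 311 + 195 + 70 + 581 = 2021
CON1 = 1245 / 2021 = 0.6160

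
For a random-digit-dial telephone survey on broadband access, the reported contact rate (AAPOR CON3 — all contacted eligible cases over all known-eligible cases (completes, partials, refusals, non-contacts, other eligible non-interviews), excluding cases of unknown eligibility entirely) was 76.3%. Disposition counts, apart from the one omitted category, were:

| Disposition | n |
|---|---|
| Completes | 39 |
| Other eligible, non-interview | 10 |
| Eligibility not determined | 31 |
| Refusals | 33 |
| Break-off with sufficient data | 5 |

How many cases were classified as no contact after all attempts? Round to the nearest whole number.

27

Num → 39 + 5 + 33 + 10 = 87
CON3 = 87 / D = 0.763
D = 87 / 0.763 = 114.0
Remaining denominator categories sum to 87
no contact after all attempts = 114.0 − 87 ≈ 27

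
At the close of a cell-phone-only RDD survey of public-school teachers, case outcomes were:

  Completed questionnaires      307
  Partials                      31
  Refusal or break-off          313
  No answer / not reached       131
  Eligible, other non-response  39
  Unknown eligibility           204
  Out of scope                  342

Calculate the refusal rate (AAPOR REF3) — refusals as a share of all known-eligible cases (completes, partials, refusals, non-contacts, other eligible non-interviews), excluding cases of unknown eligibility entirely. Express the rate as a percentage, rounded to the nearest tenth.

38.1%

Top: 313
Denom: 307 + 31 + 313 + 131 + 39 = 821
REF3 = 313 / 821 = 0.3812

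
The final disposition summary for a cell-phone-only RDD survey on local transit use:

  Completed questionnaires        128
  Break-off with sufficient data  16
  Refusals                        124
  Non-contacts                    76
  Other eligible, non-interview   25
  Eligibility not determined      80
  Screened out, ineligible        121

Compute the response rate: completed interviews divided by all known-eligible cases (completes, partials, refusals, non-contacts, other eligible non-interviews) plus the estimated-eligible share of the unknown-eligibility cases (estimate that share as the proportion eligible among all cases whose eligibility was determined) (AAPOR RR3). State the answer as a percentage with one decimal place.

Numerator: 128
Determined eligible: 128 + 16 + 124 + 76 + 25 = 369
e = 369 / (369 + 121) = 369 / 490 = 0.7531
Estimated eligible among unknowns: 0.7531 × 80 = 60.25
Denominator: 369 + 60.25 = 429.25
RR3 = 128 / 429.25 = 0.2982

29.8%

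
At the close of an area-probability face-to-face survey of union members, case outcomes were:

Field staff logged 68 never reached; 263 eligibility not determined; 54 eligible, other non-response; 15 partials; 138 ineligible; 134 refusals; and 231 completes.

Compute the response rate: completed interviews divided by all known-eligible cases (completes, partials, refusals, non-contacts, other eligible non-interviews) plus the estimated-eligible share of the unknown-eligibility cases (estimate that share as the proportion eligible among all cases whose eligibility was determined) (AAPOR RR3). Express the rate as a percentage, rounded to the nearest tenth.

Num = 231
Determined eligible = 231 + 15 + 134 + 68 + 54 = 502
e = 502 / (502 + 138) = 502 / 640 = 0.7844
Eligible share of unknowns = 0.7844 × 263 = 206.30
Denominator = 502 + 206.30 = 708.30
RR3 = 231 / 708.30 = 0.3261

32.6%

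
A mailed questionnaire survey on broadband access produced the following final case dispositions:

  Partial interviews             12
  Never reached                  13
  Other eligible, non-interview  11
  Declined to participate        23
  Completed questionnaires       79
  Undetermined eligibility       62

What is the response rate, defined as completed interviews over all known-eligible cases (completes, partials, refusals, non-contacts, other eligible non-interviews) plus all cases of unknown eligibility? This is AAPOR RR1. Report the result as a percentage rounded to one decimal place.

Num = 79
Base = 79 + 12 + 23 + 13 + 11 + 62 = 200
RR1 = 79 / 200 = 0.3950

39.5%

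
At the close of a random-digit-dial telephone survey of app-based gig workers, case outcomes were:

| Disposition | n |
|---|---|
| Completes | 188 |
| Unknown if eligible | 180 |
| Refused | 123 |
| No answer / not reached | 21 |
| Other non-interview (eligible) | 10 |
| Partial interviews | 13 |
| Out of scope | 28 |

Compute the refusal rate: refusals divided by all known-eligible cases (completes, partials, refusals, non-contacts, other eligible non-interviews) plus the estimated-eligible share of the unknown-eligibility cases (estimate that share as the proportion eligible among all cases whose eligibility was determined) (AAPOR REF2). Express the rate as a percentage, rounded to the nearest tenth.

23.6%

Num = 123
Determined eligible = 188 + 13 + 123 + 21 + 10 = 355
e = 355 / (355 + 28) = 355 / 383 = 0.9269
Eligible share of unknowns = 0.9269 × 180 = 166.84
Denominator = 355 + 166.84 = 521.84
REF2 = 123 / 521.84 = 0.2357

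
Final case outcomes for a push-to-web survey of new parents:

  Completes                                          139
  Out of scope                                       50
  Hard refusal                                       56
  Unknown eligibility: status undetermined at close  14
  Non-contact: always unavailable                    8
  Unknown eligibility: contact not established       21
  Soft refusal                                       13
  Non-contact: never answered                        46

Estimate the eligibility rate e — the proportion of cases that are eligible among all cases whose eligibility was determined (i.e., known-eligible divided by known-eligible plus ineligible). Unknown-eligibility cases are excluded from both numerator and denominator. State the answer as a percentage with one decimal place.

84.0%

Refusal or break-off = 56 + 13 = 69
No answer / not reached = 46 + 8 = 54
Unknown eligibility = 21 + 14 = 35
Determined eligible → 139 + 69 + 54 = 262
e = 262 / (262 + 50) = 262 / 312 = 0.8397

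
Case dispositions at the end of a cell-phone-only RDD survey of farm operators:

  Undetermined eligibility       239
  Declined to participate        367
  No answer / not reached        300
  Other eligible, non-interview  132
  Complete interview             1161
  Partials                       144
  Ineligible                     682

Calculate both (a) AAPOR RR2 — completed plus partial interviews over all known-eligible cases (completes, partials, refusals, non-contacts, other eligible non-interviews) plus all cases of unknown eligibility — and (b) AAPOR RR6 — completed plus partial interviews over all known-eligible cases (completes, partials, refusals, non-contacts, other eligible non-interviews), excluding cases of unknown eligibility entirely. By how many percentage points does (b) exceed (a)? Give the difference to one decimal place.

6.3

Top: 1161 + 144 = 1305
Denominator: 1161 + 144 + 367 + 300 + 132 + 239 = 2343
RR2 = 1305 / 2343 = 0.5570
Denominator: 1161 + 144 + 367 + 300 + 132 = 2104
RR6 = 1305 / 2104 = 0.6202
Difference = 62.02 − 55.70 = 6.32 percentage points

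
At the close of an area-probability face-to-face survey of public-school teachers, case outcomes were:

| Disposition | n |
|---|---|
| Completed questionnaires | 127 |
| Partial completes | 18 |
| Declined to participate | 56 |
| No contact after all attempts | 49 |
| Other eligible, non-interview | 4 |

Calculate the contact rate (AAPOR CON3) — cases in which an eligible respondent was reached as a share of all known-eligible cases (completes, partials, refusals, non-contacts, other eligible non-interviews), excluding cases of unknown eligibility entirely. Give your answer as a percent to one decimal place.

80.7%

Numerator → 127 + 18 + 56 + 4 = 205
Base → 127 + 18 + 56 + 49 + 4 = 254
CON3 = 205 / 254 = 0.8071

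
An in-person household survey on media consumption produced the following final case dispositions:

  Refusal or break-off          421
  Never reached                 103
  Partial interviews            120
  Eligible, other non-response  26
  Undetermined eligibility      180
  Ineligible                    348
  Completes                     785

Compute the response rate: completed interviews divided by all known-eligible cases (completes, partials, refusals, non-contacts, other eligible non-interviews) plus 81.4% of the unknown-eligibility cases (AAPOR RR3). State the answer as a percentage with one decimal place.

Top: 785
Eligible (known): 785 + 120 + 421 + 103 + 26 = 1455
Eligible share of unknowns: 0.8140 × 180 = 146.52
Denom: 1455 + 146.52 = 1601.52
RR3 = 785 / 1601.52 = 0.4902

49.0%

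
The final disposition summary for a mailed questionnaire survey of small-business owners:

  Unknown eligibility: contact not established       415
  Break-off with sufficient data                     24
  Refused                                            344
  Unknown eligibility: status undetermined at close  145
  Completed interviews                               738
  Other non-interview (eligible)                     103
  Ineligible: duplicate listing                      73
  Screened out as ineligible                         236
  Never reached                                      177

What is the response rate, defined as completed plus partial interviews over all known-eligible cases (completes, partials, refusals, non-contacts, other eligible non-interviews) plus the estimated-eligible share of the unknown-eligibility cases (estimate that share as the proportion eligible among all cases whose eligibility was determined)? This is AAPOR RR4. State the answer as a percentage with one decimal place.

41.3%

Unknown eligibility = 415 + 145 = 560
Out of scope = 236 + 73 = 309
Num → 738 + 24 = 762
Known eligible → 738 + 24 + 344 + 177 + 103 = 1386
e = 1386 / (1386 + 309) = 1386 / 1695 = 0.8177
e × U → 0.8177 × 560 = 457.91
Denom → 1386 + 457.91 = 1843.91
RR4 = 762 / 1843.91 = 0.4133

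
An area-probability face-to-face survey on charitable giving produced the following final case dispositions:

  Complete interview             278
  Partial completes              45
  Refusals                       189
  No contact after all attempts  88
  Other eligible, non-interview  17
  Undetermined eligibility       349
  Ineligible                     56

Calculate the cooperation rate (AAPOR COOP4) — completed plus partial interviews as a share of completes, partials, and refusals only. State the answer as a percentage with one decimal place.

Numerator → 278 + 45 = 323
Base → 278 + 45 + 189 = 512
COOP4 = 323 / 512 = 0.6309

63.1%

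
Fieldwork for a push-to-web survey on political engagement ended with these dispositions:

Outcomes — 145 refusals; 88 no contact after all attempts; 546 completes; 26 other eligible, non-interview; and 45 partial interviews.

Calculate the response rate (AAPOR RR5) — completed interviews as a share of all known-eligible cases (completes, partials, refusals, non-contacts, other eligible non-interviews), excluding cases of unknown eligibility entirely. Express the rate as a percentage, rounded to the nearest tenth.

Top: 546
Denom: 546 + 45 + 145 + 88 + 26 = 850
RR5 = 546 / 850 = 0.6424

64.2%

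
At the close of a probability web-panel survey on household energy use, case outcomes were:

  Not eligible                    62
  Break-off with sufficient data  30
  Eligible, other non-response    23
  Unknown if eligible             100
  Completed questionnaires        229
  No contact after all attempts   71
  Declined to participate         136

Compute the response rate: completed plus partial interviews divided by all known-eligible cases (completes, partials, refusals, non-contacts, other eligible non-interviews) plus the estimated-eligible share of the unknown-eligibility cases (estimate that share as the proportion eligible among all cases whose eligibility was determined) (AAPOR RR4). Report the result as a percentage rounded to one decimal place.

44.8%

Top → 229 + 30 = 259
Determined eligible → 229 + 30 + 136 + 71 + 23 = 489
e = 489 / (489 + 62) = 489 / 551 = 0.8875
Estimated eligible among unknowns → 0.8875 × 100 = 88.75
Denominator → 489 + 88.75 = 577.75
RR4 = 259 / 577.75 = 0.4483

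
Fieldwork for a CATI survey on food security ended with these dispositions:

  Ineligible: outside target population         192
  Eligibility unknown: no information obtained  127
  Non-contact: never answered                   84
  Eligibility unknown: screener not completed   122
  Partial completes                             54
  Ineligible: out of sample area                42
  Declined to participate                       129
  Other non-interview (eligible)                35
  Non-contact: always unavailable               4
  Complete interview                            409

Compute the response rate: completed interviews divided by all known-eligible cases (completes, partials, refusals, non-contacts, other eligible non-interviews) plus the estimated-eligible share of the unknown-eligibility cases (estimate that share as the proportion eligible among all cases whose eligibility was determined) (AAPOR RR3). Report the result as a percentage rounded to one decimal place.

Never reached = 84 + 4 = 88
Unknown if eligible = 122 + 127 = 249
Ineligible = 192 + 42 = 234
Numerator: 409
Known eligible: 409 + 54 + 129 + 88 + 35 = 715
e = 715 / (715 + 234) = 715 / 949 = 0.7534
Eligible share of unknowns: 0.7534 × 249 = 187.60
Denom: 715 + 187.60 = 902.60
RR3 = 409 / 902.60 = 0.4531

45.3%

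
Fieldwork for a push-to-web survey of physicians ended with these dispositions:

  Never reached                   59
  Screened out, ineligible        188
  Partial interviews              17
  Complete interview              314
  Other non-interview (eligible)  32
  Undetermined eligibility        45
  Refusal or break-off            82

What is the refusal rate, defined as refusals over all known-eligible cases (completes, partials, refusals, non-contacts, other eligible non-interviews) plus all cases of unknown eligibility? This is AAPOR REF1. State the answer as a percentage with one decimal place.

14.9%

Top = 82
Denominator = 314 + 17 + 82 + 59 + 32 + 45 = 549
REF1 = 82 / 549 = 0.1494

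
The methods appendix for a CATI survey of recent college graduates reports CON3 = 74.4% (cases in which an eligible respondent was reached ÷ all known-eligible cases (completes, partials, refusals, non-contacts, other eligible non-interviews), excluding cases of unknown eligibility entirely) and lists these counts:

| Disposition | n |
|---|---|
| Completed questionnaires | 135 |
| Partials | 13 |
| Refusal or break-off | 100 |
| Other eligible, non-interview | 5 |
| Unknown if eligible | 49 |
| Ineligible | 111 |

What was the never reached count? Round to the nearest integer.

87

Numerator → 135 + 13 + 100 + 5 = 253
CON3 = 253 / D = 0.744
D = 253 / 0.744 = 340.1
Remaining denominator categories sum to 253
never reached = 340.1 − 253 ≈ 87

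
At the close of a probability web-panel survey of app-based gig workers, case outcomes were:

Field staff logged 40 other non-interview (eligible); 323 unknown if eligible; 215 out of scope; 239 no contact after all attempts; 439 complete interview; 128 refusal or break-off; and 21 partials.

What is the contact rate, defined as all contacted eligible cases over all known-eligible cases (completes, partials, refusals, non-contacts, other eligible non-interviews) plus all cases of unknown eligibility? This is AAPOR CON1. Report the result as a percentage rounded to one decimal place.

Top: 439 + 21 + 128 + 40 = 628
Denom: 439 + 21 + 128 + 239 + 40 + 323 = 1190
CON1 = 628 / 1190 = 0.5277

52.8%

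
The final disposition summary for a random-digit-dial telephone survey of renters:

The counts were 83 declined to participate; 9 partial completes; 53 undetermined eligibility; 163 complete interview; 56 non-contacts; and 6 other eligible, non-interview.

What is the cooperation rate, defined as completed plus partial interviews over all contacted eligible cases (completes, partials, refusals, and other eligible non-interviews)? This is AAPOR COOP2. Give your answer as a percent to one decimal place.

65.9%

Top: 163 + 9 = 172
Base: 163 + 9 + 83 + 6 = 261
COOP2 = 172 / 261 = 0.6590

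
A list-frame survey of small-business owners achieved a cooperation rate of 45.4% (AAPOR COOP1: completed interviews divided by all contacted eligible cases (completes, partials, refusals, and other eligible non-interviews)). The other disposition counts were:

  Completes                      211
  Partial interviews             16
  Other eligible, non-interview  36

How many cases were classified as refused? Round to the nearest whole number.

202

COOP1 = 211 / D = 0.454
D = 211 / 0.454 = 464.8
Rest of base = 263
refused = 464.8 − 263 ≈ 202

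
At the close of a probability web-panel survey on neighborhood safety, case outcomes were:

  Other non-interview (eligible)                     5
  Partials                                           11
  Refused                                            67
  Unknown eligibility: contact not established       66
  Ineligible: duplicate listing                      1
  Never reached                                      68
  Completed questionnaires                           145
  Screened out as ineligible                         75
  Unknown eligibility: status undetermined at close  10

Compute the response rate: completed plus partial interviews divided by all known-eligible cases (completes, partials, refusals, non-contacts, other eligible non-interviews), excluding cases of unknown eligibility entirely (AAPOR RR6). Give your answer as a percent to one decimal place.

52.7%

Undetermined eligibility = 66 + 10 = 76
Out of scope = 75 + 1 = 76
Numerator → 145 + 11 = 156
Denominator → 145 + 11 + 67 + 68 + 5 = 296
RR6 = 156 / 296 = 0.5270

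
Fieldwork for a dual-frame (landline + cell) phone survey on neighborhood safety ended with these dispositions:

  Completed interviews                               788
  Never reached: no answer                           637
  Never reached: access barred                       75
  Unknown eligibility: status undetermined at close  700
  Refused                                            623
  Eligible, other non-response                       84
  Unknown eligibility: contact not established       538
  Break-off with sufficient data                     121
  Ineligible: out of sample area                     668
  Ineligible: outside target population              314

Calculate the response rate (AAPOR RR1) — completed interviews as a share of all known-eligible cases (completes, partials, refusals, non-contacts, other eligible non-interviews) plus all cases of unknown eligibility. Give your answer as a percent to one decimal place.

22.1%

No answer / not reached = 637 + 75 = 712
Unknown eligibility = 538 + 700 = 1238
Screened out, ineligible = 314 + 668 = 982
Top = 788
Base = 788 + 121 + 623 + 712 + 84 + 1238 = 3566
RR1 = 788 / 3566 = 0.2210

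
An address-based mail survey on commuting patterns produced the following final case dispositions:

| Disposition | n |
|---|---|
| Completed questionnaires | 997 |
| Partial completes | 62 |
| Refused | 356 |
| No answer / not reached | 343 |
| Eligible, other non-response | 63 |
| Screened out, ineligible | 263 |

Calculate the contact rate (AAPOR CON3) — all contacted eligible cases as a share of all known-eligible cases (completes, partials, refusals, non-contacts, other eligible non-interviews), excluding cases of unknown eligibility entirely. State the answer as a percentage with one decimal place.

81.2%

Top = 997 + 62 + 356 + 63 = 1478
Base = 997 + 62 + 356 + 343 + 63 = 1821
CON3 = 1478 / 1821 = 0.8116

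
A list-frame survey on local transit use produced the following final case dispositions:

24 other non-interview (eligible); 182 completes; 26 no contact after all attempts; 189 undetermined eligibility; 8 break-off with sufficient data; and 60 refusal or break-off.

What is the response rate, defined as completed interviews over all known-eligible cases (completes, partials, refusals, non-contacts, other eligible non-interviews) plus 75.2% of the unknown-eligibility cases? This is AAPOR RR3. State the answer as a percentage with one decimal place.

41.2%

Top → 182
Determined eligible → 182 + 8 + 60 + 26 + 24 = 300
Estimated eligible among unknowns → 0.7520 × 189 = 142.13
Denom → 300 + 142.13 = 442.13
RR3 = 182 / 442.13 = 0.4116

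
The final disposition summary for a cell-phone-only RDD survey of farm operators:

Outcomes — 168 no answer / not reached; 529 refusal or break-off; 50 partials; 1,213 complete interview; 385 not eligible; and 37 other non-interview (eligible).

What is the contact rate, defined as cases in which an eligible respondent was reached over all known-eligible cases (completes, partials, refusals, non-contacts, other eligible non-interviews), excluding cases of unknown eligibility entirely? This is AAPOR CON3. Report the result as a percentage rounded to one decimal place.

91.6%

Numerator = 1213 + 50 + 529 + 37 = 1829
Base = 1213 + 50 + 529 + 168 + 37 = 1997
CON3 = 1829 / 1997 = 0.9159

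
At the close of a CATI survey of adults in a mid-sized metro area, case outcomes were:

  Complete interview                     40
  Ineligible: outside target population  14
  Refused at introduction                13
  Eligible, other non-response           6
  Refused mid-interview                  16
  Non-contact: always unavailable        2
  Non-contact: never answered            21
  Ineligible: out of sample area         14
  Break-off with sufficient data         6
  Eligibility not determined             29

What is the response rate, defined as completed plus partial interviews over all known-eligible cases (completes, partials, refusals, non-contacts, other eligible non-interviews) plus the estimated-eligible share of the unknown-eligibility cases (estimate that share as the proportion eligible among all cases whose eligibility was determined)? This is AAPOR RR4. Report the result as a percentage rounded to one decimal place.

36.3%

Declined to participate = 13 + 16 = 29
No contact after all attempts = 21 + 2 = 23
Out of scope = 14 + 14 = 28
Top = 40 + 6 = 46
Known eligible = 40 + 6 + 29 + 23 + 6 = 104
e = 104 / (104 + 28) = 104 / 132 = 0.7879
e × U = 0.7879 × 29 = 22.85
Base = 104 + 22.85 = 126.85
RR4 = 46 / 126.85 = 0.3626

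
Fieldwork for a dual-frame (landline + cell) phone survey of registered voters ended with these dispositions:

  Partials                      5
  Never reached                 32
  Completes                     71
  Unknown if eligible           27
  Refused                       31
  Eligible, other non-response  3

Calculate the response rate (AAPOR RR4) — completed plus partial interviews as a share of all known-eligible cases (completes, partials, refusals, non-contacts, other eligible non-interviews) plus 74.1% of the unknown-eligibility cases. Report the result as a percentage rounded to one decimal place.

46.9%

Num → 71 + 5 = 76
Known eligible → 71 + 5 + 31 + 32 + 3 = 142
Eligible share of unknowns → 0.7410 × 27 = 20.01
Denominator → 142 + 20.01 = 162.01
RR4 = 76 / 162.01 = 0.4691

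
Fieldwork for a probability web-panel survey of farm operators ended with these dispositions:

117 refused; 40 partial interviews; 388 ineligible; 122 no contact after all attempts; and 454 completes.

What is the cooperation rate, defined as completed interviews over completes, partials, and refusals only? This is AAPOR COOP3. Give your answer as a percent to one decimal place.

74.3%

Num = 454
Denominator = 454 + 40 + 117 = 611
COOP3 = 454 / 611 = 0.7430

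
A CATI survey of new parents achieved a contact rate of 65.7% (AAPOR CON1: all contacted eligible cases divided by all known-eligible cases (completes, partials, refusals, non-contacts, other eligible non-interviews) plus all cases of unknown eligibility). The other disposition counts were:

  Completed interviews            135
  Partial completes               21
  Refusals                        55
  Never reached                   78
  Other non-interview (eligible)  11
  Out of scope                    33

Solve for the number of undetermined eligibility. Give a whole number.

Num = 135 + 21 + 55 + 11 = 222
CON1 = 222 / D = 0.657
D = 222 / 0.657 = 337.9
Other denominator terms total 300
undetermined eligibility = 337.9 − 300 ≈ 38

38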